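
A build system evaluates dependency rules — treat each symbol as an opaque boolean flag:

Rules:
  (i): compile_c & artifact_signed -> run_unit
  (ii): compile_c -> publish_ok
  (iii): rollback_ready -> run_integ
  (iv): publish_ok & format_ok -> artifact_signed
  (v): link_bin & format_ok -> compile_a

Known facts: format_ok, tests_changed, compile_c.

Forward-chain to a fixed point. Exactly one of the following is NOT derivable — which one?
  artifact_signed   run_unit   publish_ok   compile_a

compile_a

Round 1 — (ii), derive publish_ok.
Round 2 — (iv), derive artifact_signed.
Round 3 — (i), derive run_unit.
Derived: run_unit (round 3), publish_ok (round 1), artifact_signed (round 2). compile_a never appears in any round.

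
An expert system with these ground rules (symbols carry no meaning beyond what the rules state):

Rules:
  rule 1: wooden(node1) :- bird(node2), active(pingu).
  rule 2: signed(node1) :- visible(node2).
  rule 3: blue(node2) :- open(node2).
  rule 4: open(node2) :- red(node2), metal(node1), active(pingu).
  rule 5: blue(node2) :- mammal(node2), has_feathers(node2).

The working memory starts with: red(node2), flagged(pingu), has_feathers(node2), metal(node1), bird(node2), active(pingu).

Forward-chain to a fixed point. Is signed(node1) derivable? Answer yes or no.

Round 1: rule 1 [wooden(node1) :- bird(node2), active(pingu).]; rule 4 [open(node2) :- red(node2), metal(node1), active(pingu).]. Adds wooden(node1), open(node2).
Round 2: rule 3 [blue(node2) :- open(node2).]. Adds blue(node2).
Fixed point reached. signed(node1) is concluded only by rule 2; rule 2 needs visible(node2) (never derived).

no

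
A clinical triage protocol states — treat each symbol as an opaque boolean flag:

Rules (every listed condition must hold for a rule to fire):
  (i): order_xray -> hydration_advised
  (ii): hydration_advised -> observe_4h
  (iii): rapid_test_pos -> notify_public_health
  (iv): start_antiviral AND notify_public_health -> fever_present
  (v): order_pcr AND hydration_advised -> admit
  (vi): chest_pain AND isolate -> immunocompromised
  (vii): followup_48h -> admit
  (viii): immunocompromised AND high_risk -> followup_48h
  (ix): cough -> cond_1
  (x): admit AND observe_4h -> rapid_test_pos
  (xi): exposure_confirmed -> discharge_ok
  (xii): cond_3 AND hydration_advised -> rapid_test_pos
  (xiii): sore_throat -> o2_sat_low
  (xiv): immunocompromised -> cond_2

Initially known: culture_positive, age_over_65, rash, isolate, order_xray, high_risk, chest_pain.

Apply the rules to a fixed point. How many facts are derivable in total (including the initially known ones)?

15

Round 1: (i) [order_xray -> hydration_advised]; (vi) [chest_pain AND isolate -> immunocompromised]. Adds hydration_advised, immunocompromised.
Round 2: (ii) [hydration_advised -> observe_4h]; (viii) [immunocompromised AND high_risk -> followup_48h]; (xiv) [immunocompromised -> cond_2]. Adds observe_4h, followup_48h, cond_2.
Round 3: (vii) [followup_48h -> admit]. Adds admit.
Round 4: (x) [admit AND observe_4h -> rapid_test_pos]. Adds rapid_test_pos.
Round 5: (iii) [rapid_test_pos -> notify_public_health]. Adds notify_public_health.
Closure: {admit, age_over_65, chest_pain, cond_2, culture_positive, followup_48h, high_risk, hydration_advised, immunocompromised, isolate, notify_public_health, observe_4h, order_xray, rapid_test_pos, rash} — 15 facts.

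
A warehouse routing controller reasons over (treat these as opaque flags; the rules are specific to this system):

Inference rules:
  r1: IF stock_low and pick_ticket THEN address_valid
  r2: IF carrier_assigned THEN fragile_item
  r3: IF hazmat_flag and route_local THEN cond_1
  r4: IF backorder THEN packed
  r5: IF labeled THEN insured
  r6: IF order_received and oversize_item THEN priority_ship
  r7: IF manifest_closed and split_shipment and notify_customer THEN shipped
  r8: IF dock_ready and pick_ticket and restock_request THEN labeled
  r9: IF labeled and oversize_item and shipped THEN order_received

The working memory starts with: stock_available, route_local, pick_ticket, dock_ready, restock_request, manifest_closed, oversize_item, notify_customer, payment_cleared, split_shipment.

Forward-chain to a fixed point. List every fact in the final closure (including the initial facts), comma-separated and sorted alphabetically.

Round 1 fires r7, r8, giving shipped, labeled.
Round 2 fires r5, r9, giving insured, order_received.
Round 3 fires r6, giving priority_ship.

dock_ready, insured, labeled, manifest_closed, notify_customer, order_received, oversize_item, payment_cleared, pick_ticket, priority_ship, restock_request, route_local, shipped, split_shipment, stock_available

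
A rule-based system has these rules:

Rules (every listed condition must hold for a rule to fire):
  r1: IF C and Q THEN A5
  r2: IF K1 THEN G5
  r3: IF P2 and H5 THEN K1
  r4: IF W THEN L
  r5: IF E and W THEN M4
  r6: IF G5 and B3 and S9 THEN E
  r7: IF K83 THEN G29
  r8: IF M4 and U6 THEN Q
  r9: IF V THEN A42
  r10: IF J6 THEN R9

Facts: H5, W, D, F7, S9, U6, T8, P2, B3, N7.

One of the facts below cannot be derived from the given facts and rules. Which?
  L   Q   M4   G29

G29

Round 1 — r3, r4, derive K1, L.
Round 2 — r2, derive G5.
Round 3 — r6, derive E.
Round 4 — r5, derive M4.
Round 5 — r8, derive Q.
Derived: Q (round 5), M4 (round 4), L (round 1). G29 never appears in any round.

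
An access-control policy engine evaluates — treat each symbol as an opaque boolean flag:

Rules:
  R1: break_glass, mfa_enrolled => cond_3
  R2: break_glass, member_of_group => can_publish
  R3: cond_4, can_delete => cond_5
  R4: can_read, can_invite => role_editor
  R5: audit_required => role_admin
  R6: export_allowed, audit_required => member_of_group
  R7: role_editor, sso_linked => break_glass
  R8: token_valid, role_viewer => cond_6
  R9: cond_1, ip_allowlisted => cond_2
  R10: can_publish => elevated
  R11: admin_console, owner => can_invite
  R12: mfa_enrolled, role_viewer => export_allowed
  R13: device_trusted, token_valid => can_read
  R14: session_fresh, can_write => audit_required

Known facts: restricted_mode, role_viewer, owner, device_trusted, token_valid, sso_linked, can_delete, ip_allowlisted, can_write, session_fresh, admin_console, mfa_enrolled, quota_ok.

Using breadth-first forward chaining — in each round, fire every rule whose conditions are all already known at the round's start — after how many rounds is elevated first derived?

Round 1: R8 [token_valid, role_viewer => cond_6]; R11 [admin_console, owner => can_invite]; R12 [mfa_enrolled, role_viewer => export_allowed]; R13 [device_trusted, token_valid => can_read]; R14 [session_fresh, can_write => audit_required]. Adds cond_6, can_invite, export_allowed, can_read, audit_required.
Round 2: R4 [can_read, can_invite => role_editor]; R5 [audit_required => role_admin]; R6 [export_allowed, audit_required => member_of_group]. Adds role_editor, role_admin, member_of_group.
Round 3: R7 [role_editor, sso_linked => break_glass]. Adds break_glass.
Round 4: R1 [break_glass, mfa_enrolled => cond_3]; R2 [break_glass, member_of_group => can_publish]. Adds cond_3, can_publish.
Round 5: R10 [can_publish => elevated]. Adds elevated.
elevated first appears in round 5.

5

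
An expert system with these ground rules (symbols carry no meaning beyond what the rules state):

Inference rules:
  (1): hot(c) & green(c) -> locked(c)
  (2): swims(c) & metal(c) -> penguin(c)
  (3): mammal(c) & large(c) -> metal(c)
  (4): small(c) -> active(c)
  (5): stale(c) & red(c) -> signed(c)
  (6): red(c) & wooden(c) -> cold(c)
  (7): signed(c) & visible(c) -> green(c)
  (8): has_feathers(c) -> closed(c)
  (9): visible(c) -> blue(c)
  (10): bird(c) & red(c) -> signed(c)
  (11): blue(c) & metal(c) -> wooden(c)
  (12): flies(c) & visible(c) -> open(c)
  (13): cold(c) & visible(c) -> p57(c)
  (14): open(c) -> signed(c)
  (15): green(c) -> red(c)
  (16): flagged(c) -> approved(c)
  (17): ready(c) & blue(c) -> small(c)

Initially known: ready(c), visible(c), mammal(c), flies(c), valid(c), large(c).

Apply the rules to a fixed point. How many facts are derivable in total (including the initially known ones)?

Round 1 — (3), (9), (12), derive metal(c), blue(c), open(c).
Round 2 — (11), (14), (17), derive wooden(c), signed(c), small(c).
Round 3 — (4), (7), derive active(c), green(c).
Round 4 — (15), derive red(c).
Round 5 — (6), derive cold(c).
Round 6 — (13), derive p57(c).
Closure: {active(c), blue(c), cold(c), flies(c), green(c), large(c), mammal(c), metal(c), open(c), p57(c), ready(c), red(c), signed(c), small(c), valid(c), visible(c), wooden(c)} — 17 facts.

17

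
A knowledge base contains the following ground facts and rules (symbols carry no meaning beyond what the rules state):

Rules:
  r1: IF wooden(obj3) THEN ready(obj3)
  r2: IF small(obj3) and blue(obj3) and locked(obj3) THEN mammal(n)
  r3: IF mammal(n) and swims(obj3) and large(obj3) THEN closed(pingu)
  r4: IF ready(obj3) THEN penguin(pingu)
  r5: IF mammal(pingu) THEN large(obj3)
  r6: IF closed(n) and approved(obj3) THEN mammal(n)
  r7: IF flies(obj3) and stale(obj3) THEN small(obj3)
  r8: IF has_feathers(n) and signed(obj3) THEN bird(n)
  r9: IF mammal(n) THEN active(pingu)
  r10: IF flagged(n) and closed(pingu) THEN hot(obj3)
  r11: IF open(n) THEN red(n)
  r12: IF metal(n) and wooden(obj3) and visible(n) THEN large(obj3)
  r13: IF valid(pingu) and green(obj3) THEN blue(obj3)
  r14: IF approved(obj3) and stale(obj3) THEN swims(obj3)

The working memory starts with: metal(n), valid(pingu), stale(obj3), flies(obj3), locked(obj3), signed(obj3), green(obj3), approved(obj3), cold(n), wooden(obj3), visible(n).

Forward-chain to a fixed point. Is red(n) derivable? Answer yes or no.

Round 1: r1 [IF wooden(obj3) THEN ready(obj3)]; r7 [IF flies(obj3) and stale(obj3) THEN small(obj3)]; r12 [IF metal(n) and wooden(obj3) and visible(n) THEN large(obj3)]; r13 [IF valid(pingu) and green(obj3) THEN blue(obj3)]; r14 [IF approved(obj3) and stale(obj3) THEN swims(obj3)]. Adds ready(obj3), small(obj3), large(obj3), blue(obj3), swims(obj3).
Round 2: r2 [IF small(obj3) and blue(obj3) and locked(obj3) THEN mammal(n)]; r4 [IF ready(obj3) THEN penguin(pingu)]. Adds mammal(n), penguin(pingu).
Round 3: r3 [IF mammal(n) and swims(obj3) and large(obj3) THEN closed(pingu)]; r9 [IF mammal(n) THEN active(pingu)]. Adds closed(pingu), active(pingu).
Fixed point reached. red(n) is concluded only by r11; r11 needs open(n) (never derived).

no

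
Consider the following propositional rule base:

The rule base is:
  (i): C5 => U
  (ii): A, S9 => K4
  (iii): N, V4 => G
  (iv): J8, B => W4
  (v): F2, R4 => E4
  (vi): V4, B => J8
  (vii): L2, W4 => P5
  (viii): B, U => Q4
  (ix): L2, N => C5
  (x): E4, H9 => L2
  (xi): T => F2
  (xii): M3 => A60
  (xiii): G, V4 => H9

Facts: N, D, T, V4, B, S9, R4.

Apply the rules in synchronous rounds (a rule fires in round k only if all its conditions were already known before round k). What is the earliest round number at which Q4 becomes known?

6

Round 1: (iii) [N, V4 => G]; (vi) [V4, B => J8]; (xi) [T => F2]. Adds G, J8, F2.
Round 2: (iv) [J8, B => W4]; (v) [F2, R4 => E4]; (xiii) [G, V4 => H9]. Adds W4, E4, H9.
Round 3: (x) [E4, H9 => L2]. Adds L2.
Round 4: (vii) [L2, W4 => P5]; (ix) [L2, N => C5]. Adds P5, C5.
Round 5: (i) [C5 => U]. Adds U.
Round 6: (viii) [B, U => Q4]. Adds Q4.
Q4 first appears in round 6.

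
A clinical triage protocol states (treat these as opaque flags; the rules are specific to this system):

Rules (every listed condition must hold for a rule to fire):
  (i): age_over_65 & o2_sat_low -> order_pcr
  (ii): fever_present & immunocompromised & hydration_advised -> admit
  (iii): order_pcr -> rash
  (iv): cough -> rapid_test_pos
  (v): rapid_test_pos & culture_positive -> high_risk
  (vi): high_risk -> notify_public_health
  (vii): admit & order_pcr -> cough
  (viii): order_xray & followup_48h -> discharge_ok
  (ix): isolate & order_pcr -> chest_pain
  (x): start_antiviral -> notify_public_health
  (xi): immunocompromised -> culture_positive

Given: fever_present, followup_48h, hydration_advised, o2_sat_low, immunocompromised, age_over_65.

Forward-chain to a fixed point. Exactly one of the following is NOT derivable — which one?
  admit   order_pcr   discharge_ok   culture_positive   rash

discharge_ok

Round 1 fires (i), (ii), (xi), giving order_pcr, admit, culture_positive.
Round 2 fires (iii), (vii), giving rash, cough.
Round 3 fires (iv), giving rapid_test_pos.
Round 4 fires (v), giving high_risk.
Round 5 fires (vi), giving notify_public_health.
Derived: admit (round 1), rash (round 2), order_pcr (round 1), culture_positive (round 1). discharge_ok never appears in any round.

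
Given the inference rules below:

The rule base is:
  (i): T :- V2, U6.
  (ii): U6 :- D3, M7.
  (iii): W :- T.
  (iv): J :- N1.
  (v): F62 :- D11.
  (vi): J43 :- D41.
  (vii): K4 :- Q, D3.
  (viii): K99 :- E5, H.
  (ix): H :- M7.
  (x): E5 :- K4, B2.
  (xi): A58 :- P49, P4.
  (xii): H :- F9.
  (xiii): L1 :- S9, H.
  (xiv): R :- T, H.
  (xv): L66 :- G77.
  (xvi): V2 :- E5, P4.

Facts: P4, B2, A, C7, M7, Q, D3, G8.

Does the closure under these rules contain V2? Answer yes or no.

yes

Round 1: (ii) [U6 :- D3, M7.]; (vii) [K4 :- Q, D3.]; (ix) [H :- M7.]. New: U6, K4, H.
Round 2: (x) [E5 :- K4, B2.]. New: E5.
Round 3: (viii) [K99 :- E5, H.]; (xvi) [V2 :- E5, P4.]. New: K99, V2.
Round 4: (i) [T :- V2, U6.]. New: T.
Round 5: (iii) [W :- T.]; (xiv) [R :- T, H.]. New: W, R.
V2 appears in round 3, so it is derivable.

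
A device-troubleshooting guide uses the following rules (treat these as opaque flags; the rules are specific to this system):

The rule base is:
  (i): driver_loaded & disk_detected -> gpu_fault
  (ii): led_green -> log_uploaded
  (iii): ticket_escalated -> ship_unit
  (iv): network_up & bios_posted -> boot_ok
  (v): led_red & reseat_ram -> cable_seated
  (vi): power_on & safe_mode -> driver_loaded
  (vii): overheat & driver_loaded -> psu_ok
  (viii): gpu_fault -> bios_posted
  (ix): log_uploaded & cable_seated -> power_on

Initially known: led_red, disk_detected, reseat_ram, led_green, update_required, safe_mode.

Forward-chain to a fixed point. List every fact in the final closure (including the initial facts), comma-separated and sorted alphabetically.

bios_posted, cable_seated, disk_detected, driver_loaded, gpu_fault, led_green, led_red, log_uploaded, power_on, reseat_ram, safe_mode, update_required

Round 1 fires (ii), (v), giving log_uploaded, cable_seated.
Round 2 fires (ix), giving power_on.
Round 3 fires (vi), giving driver_loaded.
Round 4 fires (i), giving gpu_fault.
Round 5 fires (viii), giving bios_posted.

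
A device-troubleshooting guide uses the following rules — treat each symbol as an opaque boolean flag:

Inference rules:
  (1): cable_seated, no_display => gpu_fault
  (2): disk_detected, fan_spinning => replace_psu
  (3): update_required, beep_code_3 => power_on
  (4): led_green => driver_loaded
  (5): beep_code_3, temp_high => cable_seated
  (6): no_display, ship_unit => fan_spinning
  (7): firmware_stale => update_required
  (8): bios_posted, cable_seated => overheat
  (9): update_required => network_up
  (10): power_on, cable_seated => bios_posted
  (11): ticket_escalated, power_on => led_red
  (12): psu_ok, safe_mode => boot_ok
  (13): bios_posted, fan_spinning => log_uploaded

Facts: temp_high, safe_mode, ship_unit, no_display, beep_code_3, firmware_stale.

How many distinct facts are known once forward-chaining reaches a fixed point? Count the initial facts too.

15

[1] (5) [beep_code_3, temp_high => cable_seated]; (6) [no_display, ship_unit => fan_spinning]; (7) [firmware_stale => update_required]. ⇒ new: cable_seated, fan_spinning, update_required.
[2] (1) [cable_seated, no_display => gpu_fault]; (3) [update_required, beep_code_3 => power_on]; (9) [update_required => network_up]. ⇒ new: gpu_fault, power_on, network_up.
[3] (10) [power_on, cable_seated => bios_posted]. ⇒ new: bios_posted.
[4] (8) [bios_posted, cable_seated => overheat]; (13) [bios_posted, fan_spinning => log_uploaded]. ⇒ new: overheat, log_uploaded.
Closure: {beep_code_3, bios_posted, cable_seated, fan_spinning, firmware_stale, gpu_fault, log_uploaded, network_up, no_display, overheat, power_on, safe_mode, ship_unit, temp_high, update_required} — 15 facts.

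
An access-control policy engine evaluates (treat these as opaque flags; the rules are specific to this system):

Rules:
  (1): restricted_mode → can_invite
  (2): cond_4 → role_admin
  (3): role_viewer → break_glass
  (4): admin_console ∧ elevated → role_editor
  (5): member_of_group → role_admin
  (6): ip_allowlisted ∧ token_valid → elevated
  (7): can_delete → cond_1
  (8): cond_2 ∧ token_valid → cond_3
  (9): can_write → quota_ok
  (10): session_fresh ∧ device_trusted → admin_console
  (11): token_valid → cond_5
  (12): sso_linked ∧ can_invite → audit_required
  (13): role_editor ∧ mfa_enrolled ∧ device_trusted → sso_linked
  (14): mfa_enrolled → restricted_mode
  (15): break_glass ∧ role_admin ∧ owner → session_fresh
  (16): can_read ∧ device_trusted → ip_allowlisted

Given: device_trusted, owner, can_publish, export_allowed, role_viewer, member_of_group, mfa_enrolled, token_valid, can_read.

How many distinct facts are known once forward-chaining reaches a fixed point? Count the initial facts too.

21

Round 1 fires (3), (5), (11), (14), (16), giving break_glass, role_admin, cond_5, restricted_mode, ip_allowlisted.
Round 2 fires (1), (6), (15), giving can_invite, elevated, session_fresh.
Round 3 fires (10), giving admin_console.
Round 4 fires (4), giving role_editor.
Round 5 fires (13), giving sso_linked.
Round 6 fires (12), giving audit_required.
Closure: {admin_console, audit_required, break_glass, can_invite, can_publish, can_read, cond_5, device_trusted, elevated, export_allowed, ip_allowlisted, member_of_group, mfa_enrolled, owner, restricted_mode, role_admin, role_editor, role_viewer, session_fresh, sso_linked, token_valid} — 21 facts.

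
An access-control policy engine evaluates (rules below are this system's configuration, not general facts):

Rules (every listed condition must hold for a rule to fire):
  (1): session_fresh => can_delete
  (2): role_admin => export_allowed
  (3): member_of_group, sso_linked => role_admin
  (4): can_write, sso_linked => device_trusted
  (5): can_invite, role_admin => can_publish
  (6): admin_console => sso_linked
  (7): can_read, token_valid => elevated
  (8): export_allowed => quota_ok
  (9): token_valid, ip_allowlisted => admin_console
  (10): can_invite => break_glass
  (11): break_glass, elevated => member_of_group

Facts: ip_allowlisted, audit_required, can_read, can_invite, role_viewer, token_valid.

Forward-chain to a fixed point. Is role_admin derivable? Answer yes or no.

Round 1 fires (7), (9), (10), giving elevated, admin_console, break_glass.
Round 2 fires (6), (11), giving sso_linked, member_of_group.
Round 3 fires (3), giving role_admin.
Round 4 fires (2), (5), giving export_allowed, can_publish.
Round 5 fires (8), giving quota_ok.
role_admin appears in round 3, so it is derivable.

yes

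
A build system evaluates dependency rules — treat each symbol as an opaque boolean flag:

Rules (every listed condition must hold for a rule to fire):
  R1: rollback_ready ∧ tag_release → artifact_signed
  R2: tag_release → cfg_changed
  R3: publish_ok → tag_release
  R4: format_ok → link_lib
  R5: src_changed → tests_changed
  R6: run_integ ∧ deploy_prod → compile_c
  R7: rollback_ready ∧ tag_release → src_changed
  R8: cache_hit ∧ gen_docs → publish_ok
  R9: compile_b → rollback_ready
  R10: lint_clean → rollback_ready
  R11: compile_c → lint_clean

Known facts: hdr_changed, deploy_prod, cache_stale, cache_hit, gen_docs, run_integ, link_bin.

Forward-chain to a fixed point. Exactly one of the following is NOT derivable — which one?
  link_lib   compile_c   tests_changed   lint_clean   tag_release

link_lib

Round 1 fires R6, R8, giving compile_c, publish_ok.
Round 2 fires R3, R11, giving tag_release, lint_clean.
Round 3 fires R2, R10, giving cfg_changed, rollback_ready.
Round 4 fires R1, R7, giving artifact_signed, src_changed.
Round 5 fires R5, giving tests_changed.
Derived: lint_clean (round 2), compile_c (round 1), tests_changed (round 5), tag_release (round 2). link_lib never appears in any round.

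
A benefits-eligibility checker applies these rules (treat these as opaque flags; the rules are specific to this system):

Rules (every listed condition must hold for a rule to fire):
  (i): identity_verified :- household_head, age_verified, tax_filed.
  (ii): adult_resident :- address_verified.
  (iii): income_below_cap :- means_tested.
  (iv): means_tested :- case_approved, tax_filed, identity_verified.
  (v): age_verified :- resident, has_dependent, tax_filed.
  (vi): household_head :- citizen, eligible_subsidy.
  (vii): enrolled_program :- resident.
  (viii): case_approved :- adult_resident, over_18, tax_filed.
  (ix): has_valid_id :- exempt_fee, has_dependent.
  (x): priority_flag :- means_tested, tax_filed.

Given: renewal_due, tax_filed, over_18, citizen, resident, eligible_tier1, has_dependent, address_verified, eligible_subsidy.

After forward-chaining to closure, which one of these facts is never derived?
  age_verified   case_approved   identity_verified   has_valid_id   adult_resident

[1] (ii) [adult_resident :- address_verified.]; (v) [age_verified :- resident, has_dependent, tax_filed.]; (vi) [household_head :- citizen, eligible_subsidy.]; (vii) [enrolled_program :- resident.]. ⇒ new: adult_resident, age_verified, household_head, enrolled_program.
[2] (i) [identity_verified :- household_head, age_verified, tax_filed.]; (viii) [case_approved :- adult_resident, over_18, tax_filed.]. ⇒ new: identity_verified, case_approved.
[3] (iv) [means_tested :- case_approved, tax_filed, identity_verified.]. ⇒ new: means_tested.
[4] (iii) [income_below_cap :- means_tested.]; (x) [priority_flag :- means_tested, tax_filed.]. ⇒ new: income_below_cap, priority_flag.
Derived: case_approved (round 2), age_verified (round 1), adult_resident (round 1), identity_verified (round 2). has_valid_id never appears in any round.

has_valid_id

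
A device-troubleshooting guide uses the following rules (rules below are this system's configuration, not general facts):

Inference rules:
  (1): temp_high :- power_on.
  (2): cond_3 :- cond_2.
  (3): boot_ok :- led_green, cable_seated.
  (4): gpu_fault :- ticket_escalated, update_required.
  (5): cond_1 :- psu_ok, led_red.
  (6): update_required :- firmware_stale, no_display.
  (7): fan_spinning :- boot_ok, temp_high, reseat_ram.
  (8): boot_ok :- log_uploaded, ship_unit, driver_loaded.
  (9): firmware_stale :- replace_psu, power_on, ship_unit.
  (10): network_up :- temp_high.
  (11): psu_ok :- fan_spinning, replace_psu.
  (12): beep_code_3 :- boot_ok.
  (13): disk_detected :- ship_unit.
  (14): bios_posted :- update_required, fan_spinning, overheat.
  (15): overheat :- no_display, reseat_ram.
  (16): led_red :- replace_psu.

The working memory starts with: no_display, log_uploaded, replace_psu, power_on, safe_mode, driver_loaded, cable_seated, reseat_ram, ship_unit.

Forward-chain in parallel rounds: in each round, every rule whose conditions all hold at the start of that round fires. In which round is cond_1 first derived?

4

Round 1 — (1), (8), (9), (13), (15), (16), derive temp_high, boot_ok, firmware_stale, disk_detected, overheat, led_red.
Round 2 — (6), (7), (10), (12), derive update_required, fan_spinning, network_up, beep_code_3.
Round 3 — (11), (14), derive psu_ok, bios_posted.
Round 4 — (5), derive cond_1.
cond_1 first appears in round 4.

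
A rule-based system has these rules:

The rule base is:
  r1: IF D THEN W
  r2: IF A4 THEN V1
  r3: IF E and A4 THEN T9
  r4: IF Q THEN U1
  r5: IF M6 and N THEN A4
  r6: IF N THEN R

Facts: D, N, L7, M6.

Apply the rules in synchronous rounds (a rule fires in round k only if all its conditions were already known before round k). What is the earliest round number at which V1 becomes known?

Round 1: r1 [IF D THEN W]; r5 [IF M6 and N THEN A4]; r6 [IF N THEN R]. New: W, A4, R.
Round 2: r2 [IF A4 THEN V1]. New: V1.
V1 first appears in round 2.

2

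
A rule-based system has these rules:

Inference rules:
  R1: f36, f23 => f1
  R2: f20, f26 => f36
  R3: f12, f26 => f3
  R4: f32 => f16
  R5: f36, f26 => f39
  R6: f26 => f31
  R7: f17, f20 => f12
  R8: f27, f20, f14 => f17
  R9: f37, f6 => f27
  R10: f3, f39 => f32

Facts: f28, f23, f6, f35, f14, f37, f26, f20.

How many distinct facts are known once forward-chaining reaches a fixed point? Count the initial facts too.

Round 1 — R2, R6, R9, derive f36, f31, f27.
Round 2 — R1, R5, R8, derive f1, f39, f17.
Round 3 — R7, derive f12.
Round 4 — R3, derive f3.
Round 5 — R10, derive f32.
Round 6 — R4, derive f16.
Closure: {f1, f12, f14, f16, f17, f20, f23, f26, f27, f28, f3, f31, f32, f35, f36, f37, f39, f6} — 18 facts.

18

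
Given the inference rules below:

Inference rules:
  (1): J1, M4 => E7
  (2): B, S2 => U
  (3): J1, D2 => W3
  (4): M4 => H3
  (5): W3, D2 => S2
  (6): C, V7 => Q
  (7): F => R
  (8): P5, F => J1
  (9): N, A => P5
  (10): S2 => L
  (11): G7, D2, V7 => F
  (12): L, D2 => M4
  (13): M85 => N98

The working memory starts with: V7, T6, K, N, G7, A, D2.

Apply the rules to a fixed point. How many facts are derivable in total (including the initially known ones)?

Round 1: (9) [N, A => P5]; (11) [G7, D2, V7 => F]. New: P5, F.
Round 2: (7) [F => R]; (8) [P5, F => J1]. New: R, J1.
Round 3: (3) [J1, D2 => W3]. New: W3.
Round 4: (5) [W3, D2 => S2]. New: S2.
Round 5: (10) [S2 => L]. New: L.
Round 6: (12) [L, D2 => M4]. New: M4.
Round 7: (1) [J1, M4 => E7]; (4) [M4 => H3]. New: E7, H3.
Closure: {A, D2, E7, F, G7, H3, J1, K, L, M4, N, P5, R, S2, T6, V7, W3} — 17 facts.

17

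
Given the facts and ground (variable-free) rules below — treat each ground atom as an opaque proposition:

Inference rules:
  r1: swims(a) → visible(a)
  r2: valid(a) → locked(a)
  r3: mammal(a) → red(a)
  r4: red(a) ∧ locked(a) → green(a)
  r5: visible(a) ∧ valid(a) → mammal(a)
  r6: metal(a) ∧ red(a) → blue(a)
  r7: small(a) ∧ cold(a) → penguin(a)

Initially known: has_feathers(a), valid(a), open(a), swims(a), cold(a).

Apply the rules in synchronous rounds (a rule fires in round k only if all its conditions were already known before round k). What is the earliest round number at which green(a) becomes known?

4

Round 1 — r1, r2, derive visible(a), locked(a).
Round 2 — r5, derive mammal(a).
Round 3 — r3, derive red(a).
Round 4 — r4, derive green(a).
green(a) first appears in round 4.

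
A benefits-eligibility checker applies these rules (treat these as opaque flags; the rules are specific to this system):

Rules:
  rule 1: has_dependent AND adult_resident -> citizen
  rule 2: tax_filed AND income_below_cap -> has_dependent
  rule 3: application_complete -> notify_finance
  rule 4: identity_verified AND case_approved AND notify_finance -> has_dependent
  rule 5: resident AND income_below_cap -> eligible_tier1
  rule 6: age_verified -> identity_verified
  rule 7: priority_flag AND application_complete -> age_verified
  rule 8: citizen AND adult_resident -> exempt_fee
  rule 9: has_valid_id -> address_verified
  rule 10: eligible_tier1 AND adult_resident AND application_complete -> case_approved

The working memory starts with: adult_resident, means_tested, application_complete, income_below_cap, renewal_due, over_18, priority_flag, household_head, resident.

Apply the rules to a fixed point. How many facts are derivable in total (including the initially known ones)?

Round 1: rule 3 [application_complete -> notify_finance]; rule 5 [resident AND income_below_cap -> eligible_tier1]; rule 7 [priority_flag AND application_complete -> age_verified]. Adds notify_finance, eligible_tier1, age_verified.
Round 2: rule 6 [age_verified -> identity_verified]; rule 10 [eligible_tier1 AND adult_resident AND application_complete -> case_approved]. Adds identity_verified, case_approved.
Round 3: rule 4 [identity_verified AND case_approved AND notify_finance -> has_dependent]. Adds has_dependent.
Round 4: rule 1 [has_dependent AND adult_resident -> citizen]. Adds citizen.
Round 5: rule 8 [citizen AND adult_resident -> exempt_fee]. Adds exempt_fee.
Closure: {adult_resident, age_verified, application_complete, case_approved, citizen, eligible_tier1, exempt_fee, has_dependent, household_head, identity_verified, income_below_cap, means_tested, notify_finance, over_18, priority_flag, renewal_due, resident} — 17 facts.

17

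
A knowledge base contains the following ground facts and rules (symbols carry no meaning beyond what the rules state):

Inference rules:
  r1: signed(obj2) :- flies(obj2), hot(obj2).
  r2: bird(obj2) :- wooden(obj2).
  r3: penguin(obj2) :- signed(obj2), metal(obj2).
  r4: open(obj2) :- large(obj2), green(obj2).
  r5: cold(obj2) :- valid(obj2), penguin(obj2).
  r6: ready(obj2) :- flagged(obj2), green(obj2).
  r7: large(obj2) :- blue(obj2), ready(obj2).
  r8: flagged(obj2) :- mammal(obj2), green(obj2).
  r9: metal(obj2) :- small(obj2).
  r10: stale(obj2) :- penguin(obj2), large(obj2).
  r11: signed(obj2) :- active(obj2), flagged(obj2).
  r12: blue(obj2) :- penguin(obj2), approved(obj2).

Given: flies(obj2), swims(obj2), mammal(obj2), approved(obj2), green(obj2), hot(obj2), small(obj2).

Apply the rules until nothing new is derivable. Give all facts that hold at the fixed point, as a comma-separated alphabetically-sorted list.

Round 1 — r1, r8, r9, derive signed(obj2), flagged(obj2), metal(obj2).
Round 2 — r3, r6, derive penguin(obj2), ready(obj2).
Round 3 — r12, derive blue(obj2).
Round 4 — r7, derive large(obj2).
Round 5 — r4, r10, derive open(obj2), stale(obj2).

approved(obj2), blue(obj2), flagged(obj2), flies(obj2), green(obj2), hot(obj2), large(obj2), mammal(obj2), metal(obj2), open(obj2), penguin(obj2), ready(obj2), signed(obj2), small(obj2), stale(obj2), swims(obj2)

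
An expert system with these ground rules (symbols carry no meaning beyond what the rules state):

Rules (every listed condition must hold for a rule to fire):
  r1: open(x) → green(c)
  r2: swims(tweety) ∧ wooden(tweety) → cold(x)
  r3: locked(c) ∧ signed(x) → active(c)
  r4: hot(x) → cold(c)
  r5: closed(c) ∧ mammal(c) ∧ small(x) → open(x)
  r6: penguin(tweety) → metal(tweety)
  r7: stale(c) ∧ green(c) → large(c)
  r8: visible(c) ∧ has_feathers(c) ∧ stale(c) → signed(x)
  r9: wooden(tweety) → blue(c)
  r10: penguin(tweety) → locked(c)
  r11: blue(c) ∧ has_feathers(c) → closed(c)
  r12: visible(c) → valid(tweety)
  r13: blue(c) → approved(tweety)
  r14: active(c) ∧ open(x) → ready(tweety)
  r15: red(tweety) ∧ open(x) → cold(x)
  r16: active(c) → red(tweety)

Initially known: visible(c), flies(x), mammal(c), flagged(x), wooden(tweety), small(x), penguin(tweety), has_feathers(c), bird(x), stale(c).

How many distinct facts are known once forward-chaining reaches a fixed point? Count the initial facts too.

24

[1] r6 [penguin(tweety) → metal(tweety)]; r8 [visible(c) ∧ has_feathers(c) ∧ stale(c) → signed(x)]; r9 [wooden(tweety) → blue(c)]; r10 [penguin(tweety) → locked(c)]; r12 [visible(c) → valid(tweety)]. ⇒ new: metal(tweety), signed(x), blue(c), locked(c), valid(tweety).
[2] r3 [locked(c) ∧ signed(x) → active(c)]; r11 [blue(c) ∧ has_feathers(c) → closed(c)]; r13 [blue(c) → approved(tweety)]. ⇒ new: active(c), closed(c), approved(tweety).
[3] r5 [closed(c) ∧ mammal(c) ∧ small(x) → open(x)]; r16 [active(c) → red(tweety)]. ⇒ new: open(x), red(tweety).
[4] r1 [open(x) → green(c)]; r14 [active(c) ∧ open(x) → ready(tweety)]; r15 [red(tweety) ∧ open(x) → cold(x)]. ⇒ new: green(c), ready(tweety), cold(x).
[5] r7 [stale(c) ∧ green(c) → large(c)]. ⇒ new: large(c).
Closure: {active(c), approved(tweety), bird(x), blue(c), closed(c), cold(x), flagged(x), flies(x), green(c), has_feathers(c), large(c), locked(c), mammal(c), metal(tweety), open(x), penguin(tweety), ready(tweety), red(tweety), signed(x), small(x), stale(c), valid(tweety), visible(c), wooden(tweety)} — 24 facts.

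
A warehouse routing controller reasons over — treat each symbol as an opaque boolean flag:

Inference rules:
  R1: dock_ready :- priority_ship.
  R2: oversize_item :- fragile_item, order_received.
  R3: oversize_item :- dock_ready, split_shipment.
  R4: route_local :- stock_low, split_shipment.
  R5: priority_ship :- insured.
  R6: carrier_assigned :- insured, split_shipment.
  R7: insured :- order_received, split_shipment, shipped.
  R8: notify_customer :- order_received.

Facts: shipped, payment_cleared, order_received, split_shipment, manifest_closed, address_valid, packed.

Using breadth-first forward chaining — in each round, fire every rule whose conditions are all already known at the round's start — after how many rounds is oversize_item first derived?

Round 1: R7 [insured :- order_received, split_shipment, shipped.]; R8 [notify_customer :- order_received.]. New: insured, notify_customer.
Round 2: R5 [priority_ship :- insured.]; R6 [carrier_assigned :- insured, split_shipment.]. New: priority_ship, carrier_assigned.
Round 3: R1 [dock_ready :- priority_ship.]. New: dock_ready.
Round 4: R3 [oversize_item :- dock_ready, split_shipment.]. New: oversize_item.
oversize_item first appears in round 4.

4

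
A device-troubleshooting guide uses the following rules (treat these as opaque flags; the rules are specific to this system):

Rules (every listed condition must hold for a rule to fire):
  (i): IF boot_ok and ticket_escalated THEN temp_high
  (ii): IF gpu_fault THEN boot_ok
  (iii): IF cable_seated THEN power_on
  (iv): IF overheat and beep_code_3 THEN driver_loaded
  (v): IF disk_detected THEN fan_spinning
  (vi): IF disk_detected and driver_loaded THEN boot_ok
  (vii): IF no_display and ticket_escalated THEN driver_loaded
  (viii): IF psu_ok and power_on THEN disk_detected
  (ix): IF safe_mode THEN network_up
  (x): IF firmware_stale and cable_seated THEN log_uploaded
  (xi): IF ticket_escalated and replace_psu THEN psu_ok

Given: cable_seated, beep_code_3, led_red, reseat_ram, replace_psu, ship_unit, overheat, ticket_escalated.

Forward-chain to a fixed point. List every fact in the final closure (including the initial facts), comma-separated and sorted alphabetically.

beep_code_3, boot_ok, cable_seated, disk_detected, driver_loaded, fan_spinning, led_red, overheat, power_on, psu_ok, replace_psu, reseat_ram, ship_unit, temp_high, ticket_escalated

Round 1: (iii) [IF cable_seated THEN power_on]; (iv) [IF overheat and beep_code_3 THEN driver_loaded]; (xi) [IF ticket_escalated and replace_psu THEN psu_ok]. Adds power_on, driver_loaded, psu_ok.
Round 2: (viii) [IF psu_ok and power_on THEN disk_detected]. Adds disk_detected.
Round 3: (v) [IF disk_detected THEN fan_spinning]; (vi) [IF disk_detected and driver_loaded THEN boot_ok]. Adds fan_spinning, boot_ok.
Round 4: (i) [IF boot_ok and ticket_escalated THEN temp_high]. Adds temp_high.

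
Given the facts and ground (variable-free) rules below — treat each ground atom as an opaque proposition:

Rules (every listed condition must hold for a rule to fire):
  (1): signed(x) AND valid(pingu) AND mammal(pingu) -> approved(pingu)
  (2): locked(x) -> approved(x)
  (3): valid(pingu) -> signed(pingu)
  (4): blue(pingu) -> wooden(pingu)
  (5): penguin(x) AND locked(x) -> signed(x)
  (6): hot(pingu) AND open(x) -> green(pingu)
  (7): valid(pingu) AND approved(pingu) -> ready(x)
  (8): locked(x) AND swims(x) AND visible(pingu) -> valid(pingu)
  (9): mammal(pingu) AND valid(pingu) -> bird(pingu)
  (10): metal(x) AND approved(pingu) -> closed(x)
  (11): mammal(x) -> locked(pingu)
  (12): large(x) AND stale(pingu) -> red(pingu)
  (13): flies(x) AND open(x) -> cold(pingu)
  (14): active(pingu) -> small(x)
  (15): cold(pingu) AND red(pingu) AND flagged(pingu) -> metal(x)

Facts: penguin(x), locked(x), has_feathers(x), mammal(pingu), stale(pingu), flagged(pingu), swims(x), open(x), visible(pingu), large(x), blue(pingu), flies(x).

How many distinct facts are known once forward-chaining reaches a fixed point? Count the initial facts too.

[1] (2) [locked(x) -> approved(x)]; (4) [blue(pingu) -> wooden(pingu)]; (5) [penguin(x) AND locked(x) -> signed(x)]; (8) [locked(x) AND swims(x) AND visible(pingu) -> valid(pingu)]; (12) [large(x) AND stale(pingu) -> red(pingu)]; (13) [flies(x) AND open(x) -> cold(pingu)]. ⇒ new: approved(x), wooden(pingu), signed(x), valid(pingu), red(pingu), cold(pingu).
[2] (1) [signed(x) AND valid(pingu) AND mammal(pingu) -> approved(pingu)]; (3) [valid(pingu) -> signed(pingu)]; (9) [mammal(pingu) AND valid(pingu) -> bird(pingu)]; (15) [cold(pingu) AND red(pingu) AND flagged(pingu) -> metal(x)]. ⇒ new: approved(pingu), signed(pingu), bird(pingu), metal(x).
[3] (7) [valid(pingu) AND approved(pingu) -> ready(x)]; (10) [metal(x) AND approved(pingu) -> closed(x)]. ⇒ new: ready(x), closed(x).
Closure: {approved(pingu), approved(x), bird(pingu), blue(pingu), closed(x), cold(pingu), flagged(pingu), flies(x), has_feathers(x), large(x), locked(x), mammal(pingu), metal(x), open(x), penguin(x), ready(x), red(pingu), signed(pingu), signed(x), stale(pingu), swims(x), valid(pingu), visible(pingu), wooden(pingu)} — 24 facts.

24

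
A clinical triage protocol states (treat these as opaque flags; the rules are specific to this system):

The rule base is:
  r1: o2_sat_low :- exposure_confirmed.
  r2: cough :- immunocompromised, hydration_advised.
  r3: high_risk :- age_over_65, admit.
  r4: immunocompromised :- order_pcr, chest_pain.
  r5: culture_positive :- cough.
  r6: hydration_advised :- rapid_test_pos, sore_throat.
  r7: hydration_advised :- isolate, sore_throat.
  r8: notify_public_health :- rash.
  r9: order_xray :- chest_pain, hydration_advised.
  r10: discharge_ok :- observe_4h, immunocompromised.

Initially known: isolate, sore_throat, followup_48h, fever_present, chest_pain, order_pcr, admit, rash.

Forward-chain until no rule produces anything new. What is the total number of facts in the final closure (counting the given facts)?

Round 1: r4 [immunocompromised :- order_pcr, chest_pain.]; r7 [hydration_advised :- isolate, sore_throat.]; r8 [notify_public_health :- rash.]. New: immunocompromised, hydration_advised, notify_public_health.
Round 2: r2 [cough :- immunocompromised, hydration_advised.]; r9 [order_xray :- chest_pain, hydration_advised.]. New: cough, order_xray.
Round 3: r5 [culture_positive :- cough.]. New: culture_positive.
Closure: {admit, chest_pain, cough, culture_positive, fever_present, followup_48h, hydration_advised, immunocompromised, isolate, notify_public_health, order_pcr, order_xray, rash, sore_throat} — 14 facts.

14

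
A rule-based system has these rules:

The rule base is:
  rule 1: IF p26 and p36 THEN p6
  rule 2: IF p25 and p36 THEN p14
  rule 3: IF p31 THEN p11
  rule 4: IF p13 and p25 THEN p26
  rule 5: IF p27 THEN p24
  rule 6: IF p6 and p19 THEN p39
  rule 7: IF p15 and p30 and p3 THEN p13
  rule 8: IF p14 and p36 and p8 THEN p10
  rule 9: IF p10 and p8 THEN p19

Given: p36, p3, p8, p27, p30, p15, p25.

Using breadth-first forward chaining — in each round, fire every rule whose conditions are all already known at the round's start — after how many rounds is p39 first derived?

4

Round 1 fires rule 2, rule 5, rule 7, giving p14, p24, p13.
Round 2 fires rule 4, rule 8, giving p26, p10.
Round 3 fires rule 1, rule 9, giving p6, p19.
Round 4 fires rule 6, giving p39.
p39 first appears in round 4.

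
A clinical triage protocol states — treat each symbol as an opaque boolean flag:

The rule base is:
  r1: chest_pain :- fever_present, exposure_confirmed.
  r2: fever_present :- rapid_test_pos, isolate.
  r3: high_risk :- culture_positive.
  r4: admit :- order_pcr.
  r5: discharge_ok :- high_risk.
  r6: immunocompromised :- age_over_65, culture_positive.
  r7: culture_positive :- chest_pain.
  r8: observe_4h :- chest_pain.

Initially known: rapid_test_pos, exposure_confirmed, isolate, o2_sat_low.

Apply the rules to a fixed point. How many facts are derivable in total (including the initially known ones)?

Round 1: r2 [fever_present :- rapid_test_pos, isolate.]. Adds fever_present.
Round 2: r1 [chest_pain :- fever_present, exposure_confirmed.]. Adds chest_pain.
Round 3: r7 [culture_positive :- chest_pain.]; r8 [observe_4h :- chest_pain.]. Adds culture_positive, observe_4h.
Round 4: r3 [high_risk :- culture_positive.]. Adds high_risk.
Round 5: r5 [discharge_ok :- high_risk.]. Adds discharge_ok.
Closure: {chest_pain, culture_positive, discharge_ok, exposure_confirmed, fever_present, high_risk, isolate, o2_sat_low, observe_4h, rapid_test_pos} — 10 facts.

10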